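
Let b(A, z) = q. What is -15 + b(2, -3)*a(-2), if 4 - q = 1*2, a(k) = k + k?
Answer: -23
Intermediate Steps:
a(k) = 2*k
q = 2 (q = 4 - 2 = 2)
b(A, z) = 2
-15 + b(2, -3)*a(-2) = -15 + 2*(2*(-2)) = -15 + 2*(-4) = -15 - 8 = -23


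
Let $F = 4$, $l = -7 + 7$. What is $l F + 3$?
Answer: $3$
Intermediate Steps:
$l = 0$
$l F + 3 = 0 \cdot 4 + 3 = 0 + 3 = 3$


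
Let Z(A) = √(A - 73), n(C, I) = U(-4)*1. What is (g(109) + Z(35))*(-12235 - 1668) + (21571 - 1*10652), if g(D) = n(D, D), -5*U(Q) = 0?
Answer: 10919 - 13903*I*√38 ≈ 10919.0 - 85704.0*I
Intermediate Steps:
U(Q) = 0 (U(Q) = -⅕*0 = 0)
n(C, I) = 0 (n(C, I) = 0*1 = 0)
Z(A) = √(-73 + A)
g(D) = 0
(g(109) + Z(35))*(-12235 - 1668) + (21571 - 1*10652) = (0 + √(-73 + 35))*(-12235 - 1668) + (21571 - 1*10652) = (0 + √(-38))*(-13903) + (21571 - 10652) = (0 + I*√38)*(-13903) + 10919 = (I*√38)*(-13903) + 10919 = -13903*I*√38 + 10919 = 10919 - 13903*I*√38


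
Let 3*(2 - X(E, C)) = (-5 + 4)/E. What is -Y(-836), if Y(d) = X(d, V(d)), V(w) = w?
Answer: -5015/2508 ≈ -1.9996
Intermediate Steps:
X(E, C) = 2 + 1/(3*E) (X(E, C) = 2 - (-5 + 4)/(3*E) = 2 - (-1)/(3*E) = 2 + 1/(3*E))
Y(d) = 2 + 1/(3*d)
-Y(-836) = -(2 + (1/3)/(-836)) = -(2 + (1/3)*(-1/836)) = -(2 - 1/2508) = -1*5015/2508 = -5015/2508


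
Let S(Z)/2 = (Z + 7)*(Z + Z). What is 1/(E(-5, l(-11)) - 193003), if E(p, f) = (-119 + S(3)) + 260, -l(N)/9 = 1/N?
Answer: -1/192742 ≈ -5.1883e-6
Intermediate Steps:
S(Z) = 4*Z*(7 + Z) (S(Z) = 2*((Z + 7)*(Z + Z)) = 2*((7 + Z)*(2*Z)) = 2*(2*Z*(7 + Z)) = 4*Z*(7 + Z))
l(N) = -9/N
E(p, f) = 261 (E(p, f) = (-119 + 4*3*(7 + 3)) + 260 = (-119 + 4*3*10) + 260 = (-119 + 120) + 260 = 1 + 260 = 261)
1/(E(-5, l(-11)) - 193003) = 1/(261 - 193003) = 1/(-192742) = -1/192742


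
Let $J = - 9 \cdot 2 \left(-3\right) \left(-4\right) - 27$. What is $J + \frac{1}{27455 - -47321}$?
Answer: $- \frac{18170567}{74776} \approx -243.0$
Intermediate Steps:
$J = -243$ ($J = - 9 \left(\left(-6\right) \left(-4\right)\right) - 27 = \left(-9\right) 24 - 27 = -216 - 27 = -243$)
$J + \frac{1}{27455 - -47321} = -243 + \frac{1}{27455 - -47321} = -243 + \frac{1}{27455 + 47321} = -243 + \frac{1}{74776} = - \frac{18170567}{74776}$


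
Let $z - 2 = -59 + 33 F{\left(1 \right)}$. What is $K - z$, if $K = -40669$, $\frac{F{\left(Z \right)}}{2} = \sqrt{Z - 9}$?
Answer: $-40612 - 132 i \sqrt{2} \approx -40612.0 - 186.68 i$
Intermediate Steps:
$F{\left(Z \right)} = 2 \sqrt{-9 + Z}$ ($F{\left(Z \right)} = 2 \sqrt{Z - 9} = 2 \sqrt{-9 + Z}$)
$z = -57 + 132 i \sqrt{2}$ ($z = 2 - \left(59 - 33 \cdot 2 \sqrt{-9 + 1}\right) = 2 - \left(59 - 33 \cdot 2 \sqrt{-8}\right) = 2 - \left(59 - 33 \cdot 2 \cdot 2 i \sqrt{2}\right) = 2 - \left(59 - 33 \cdot 4 i \sqrt{2}\right) = 2 - \left(59 - 132 i \sqrt{2}\right) = -57 + 132 i \sqrt{2} \approx -57.0 + 186.68 i$)
$K - z = -40669 - \left(-57 + 132 i \sqrt{2}\right) = -40669 + \left(57 - 132 i \sqrt{2}\right) = -40612 - 132 i \sqrt{2}$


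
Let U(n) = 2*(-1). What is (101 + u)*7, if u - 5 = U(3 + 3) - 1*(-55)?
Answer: 1113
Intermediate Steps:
U(n) = -2
u = 58 (u = 5 + (-2 - 1*(-55)) = 5 + (-2 + 55) = 5 + 53 = 58)
(101 + u)*7 = (101 + 58)*7 = 159*7 = 1113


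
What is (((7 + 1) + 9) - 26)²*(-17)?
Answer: -1377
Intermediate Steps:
(((7 + 1) + 9) - 26)²*(-17) = ((8 + 9) - 26)²*(-17) = (17 - 26)²*(-17) = (-9)²*(-17) = 81*(-17) = -1377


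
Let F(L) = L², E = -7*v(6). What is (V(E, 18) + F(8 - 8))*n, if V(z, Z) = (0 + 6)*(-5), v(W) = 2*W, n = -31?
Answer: 930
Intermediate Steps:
E = -84 (E = -7*2*6 = -7*12 = -1*84 = -84)
V(z, Z) = -30 (V(z, Z) = 6*(-5) = -30)
(V(E, 18) + F(8 - 8))*n = (-30 + (8 - 8)²)*(-31) = (-30 + 0²)*(-31) = (-30 + 0)*(-31) = -30*(-31) = 930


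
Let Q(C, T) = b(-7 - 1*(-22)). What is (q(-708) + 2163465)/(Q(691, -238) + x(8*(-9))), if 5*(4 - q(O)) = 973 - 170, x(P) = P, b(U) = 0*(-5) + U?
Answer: -3605514/95 ≈ -37953.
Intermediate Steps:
b(U) = U (b(U) = 0 + U = U)
Q(C, T) = 15 (Q(C, T) = -7 - 1*(-22) = -7 + 22 = 15)
q(O) = -783/5 (q(O) = 4 - (973 - 170)/5 = 4 - ⅕*803 = 4 - 803/5 = -783/5)
(q(-708) + 2163465)/(Q(691, -238) + x(8*(-9))) = (-783/5 + 2163465)/(15 + 8*(-9)) = 10816542/(5*(15 - 72)) = (10816542/5)/(-57) = (10816542/5)*(-1/57) = -3605514/95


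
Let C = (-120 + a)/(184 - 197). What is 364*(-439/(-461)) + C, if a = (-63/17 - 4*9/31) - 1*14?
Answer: 1128499759/3158311 ≈ 357.31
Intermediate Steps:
a = -9943/527 (a = (-63*1/17 - 36*1/31) - 14 = (-63/17 - 36/31) - 14 = -2565/527 - 14 = -9943/527 ≈ -18.867)
C = 73183/6851 (C = (-120 - 9943/527)/(184 - 197) = -73183/527/(-13) = -73183/527*(-1/13) = 73183/6851 ≈ 10.682)
364*(-439/(-461)) + C = 364*(-439/(-461)) + 73183/6851 = 364*(-439*(-1/461)) + 73183/6851 = 364*(439/461) + 73183/6851 = 159796/461 + 73183/6851 = 1128499759/3158311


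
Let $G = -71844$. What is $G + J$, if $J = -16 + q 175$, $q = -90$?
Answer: $-87610$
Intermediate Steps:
$J = -15766$ ($J = -16 - 15750 = -15766$)
$G + J = -71844 - 15766 = -87610$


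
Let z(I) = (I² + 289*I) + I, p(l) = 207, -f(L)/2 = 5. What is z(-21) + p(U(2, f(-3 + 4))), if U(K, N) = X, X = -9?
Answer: -5442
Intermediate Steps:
f(L) = -10 (f(L) = -2*5 = -10)
U(K, N) = -9
z(I) = I² + 290*I
z(-21) + p(U(2, f(-3 + 4))) = -21*(290 - 21) + 207 = -21*269 + 207 = -5649 + 207 = -5442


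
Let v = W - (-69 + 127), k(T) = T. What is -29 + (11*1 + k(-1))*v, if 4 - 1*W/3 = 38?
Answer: -1629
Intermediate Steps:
W = -102 (W = 12 - 3*38 = 12 - 114 = -102)
v = -160 (v = -102 - (-69 + 127) = -102 - 1*58 = -102 - 58 = -160)
-29 + (11*1 + k(-1))*v = -29 + (11*1 - 1)*(-160) = -29 + (11 - 1)*(-160) = -29 + 10*(-160) = -29 - 1600 = -1629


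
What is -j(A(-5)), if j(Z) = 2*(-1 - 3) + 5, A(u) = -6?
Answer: 3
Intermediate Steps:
j(Z) = -3 (j(Z) = 2*(-4) + 5 = -8 + 5 = -3)
-j(A(-5)) = -1*(-3) = 3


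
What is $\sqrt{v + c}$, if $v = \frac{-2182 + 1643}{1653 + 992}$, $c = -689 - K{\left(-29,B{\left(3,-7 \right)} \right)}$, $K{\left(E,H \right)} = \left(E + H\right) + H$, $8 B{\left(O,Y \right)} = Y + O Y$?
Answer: $\frac{2 i \sqrt{2159655}}{115} \approx 25.558 i$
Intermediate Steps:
$B{\left(O,Y \right)} = \frac{Y}{8} + \frac{O Y}{8}$ ($B{\left(O,Y \right)} = \frac{Y + O Y}{8} = \frac{Y}{8} + \frac{O Y}{8}$)
$K{\left(E,H \right)} = E + 2 H$
$c = -653$ ($c = -689 - \left(-29 + 2 \cdot \frac{1}{8} \left(-7\right) \left(1 + 3\right)\right) = -689 - \left(-29 + 2 \cdot \frac{1}{8} \left(-7\right) 4\right) = -689 - \left(-29 + 2 \left(- \frac{7}{2}\right)\right) = -689 - \left(-29 - 7\right) = -689 - -36 = -689 + 36 = -653$)
$v = - \frac{539}{2645} \approx -0.20378$
$\sqrt{v + c} = \sqrt{- \frac{539}{2645} - 653} = \sqrt{- \frac{1727724}{2645}} = \frac{2 i \sqrt{2159655}}{115}$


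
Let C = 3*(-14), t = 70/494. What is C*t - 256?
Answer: -64702/247 ≈ -261.95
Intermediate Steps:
t = 35/247 (t = 70*(1/494) = 35/247 ≈ 0.14170)
C = -42
C*t - 256 = -42*35/247 - 256 = -1470/247 - 256 = -64702/247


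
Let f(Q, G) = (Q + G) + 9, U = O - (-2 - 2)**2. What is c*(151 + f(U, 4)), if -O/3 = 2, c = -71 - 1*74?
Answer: -20590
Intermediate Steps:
c = -145 (c = -71 - 74 = -145)
O = -6 (O = -3*2 = -6)
U = -22 (U = -6 - (-2 - 2)**2 = -6 - 1*(-4)**2 = -6 - 1*16 = -6 - 16 = -22)
f(Q, G) = 9 + G + Q (f(Q, G) = (G + Q) + 9 = 9 + G + Q)
c*(151 + f(U, 4)) = -145*(151 + (9 + 4 - 22)) = -145*(151 - 9) = -145*142 = -20590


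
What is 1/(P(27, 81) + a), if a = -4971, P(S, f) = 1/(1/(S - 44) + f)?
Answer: -1376/6840079 ≈ -0.00020117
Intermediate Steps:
P(S, f) = 1/(f + 1/(-44 + S)) (P(S, f) = 1/(1/(-44 + S) + f) = 1/(f + 1/(-44 + S)))
1/(P(27, 81) + a) = 1/((-44 + 27)/(1 - 44*81 + 27*81) - 4971) = 1/(-17/(1 - 3564 + 2187) - 4971) = 1/(-17/(-1376) - 4971) = 1/(-1/1376*(-17) - 4971) = 1/(17/1376 - 4971) = 1/(-6840079/1376) = -1376/6840079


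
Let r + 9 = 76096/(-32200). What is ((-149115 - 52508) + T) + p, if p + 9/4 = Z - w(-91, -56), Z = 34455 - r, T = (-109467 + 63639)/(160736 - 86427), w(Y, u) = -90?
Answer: -10519882133347/62967100 ≈ -1.6707e+5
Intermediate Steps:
r = -45737/4025 (r = -9 + 76096/(-32200) = -9 + 76096*(-1/32200) = -9 - 9512/4025 = -45737/4025 ≈ -11.363)
T = -2412/3911 (T = -45828/74309 = -45828*1/74309 = -2412/3911 ≈ -0.61672)
Z = 138727112/4025 (Z = 34455 - 1*(-45737/4025) = 34455 + 45737/4025 = 138727112/4025 ≈ 34466.)
p = 556321223/16100 (p = -9/4 + (138727112/4025 - 1*(-90)) = -9/4 + (138727112/4025 + 90) = -9/4 + 139089362/4025 = 556321223/16100 ≈ 34554.)
((-149115 - 52508) + T) + p = ((-149115 - 52508) - 2412/3911) + 556321223/16100 = (-201623 - 2412/3911) + 556321223/16100 = -788549965/3911 + 556321223/16100 = -10519882133347/62967100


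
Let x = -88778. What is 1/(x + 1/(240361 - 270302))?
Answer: -29941/2658102099 ≈ -1.1264e-5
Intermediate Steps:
1/(x + 1/(240361 - 270302)) = 1/(-88778 + 1/(240361 - 270302)) = 1/(-88778 + 1/(-29941)) = 1/(-88778 - 1/29941) = 1/(-2658102099/29941) = -29941/2658102099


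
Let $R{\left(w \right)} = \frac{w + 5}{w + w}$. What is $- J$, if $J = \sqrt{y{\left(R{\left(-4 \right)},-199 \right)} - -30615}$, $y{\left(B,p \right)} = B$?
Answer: $- \frac{\sqrt{489838}}{4} \approx -174.97$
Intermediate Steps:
$R{\left(w \right)} = \frac{5 + w}{2 w}$
$J = \frac{\sqrt{489838}}{4}$ ($J = \sqrt{\frac{5 - 4}{2 \left(-4\right)} - -30615} = \sqrt{\frac{1}{2} \left(- \frac{1}{4}\right) 1 + 30615} = \sqrt{- \frac{1}{8} + 30615} = \sqrt{\frac{244919}{8}} = \frac{\sqrt{489838}}{4} \approx 174.97$)
$- J = - \frac{\sqrt{489838}}{4}$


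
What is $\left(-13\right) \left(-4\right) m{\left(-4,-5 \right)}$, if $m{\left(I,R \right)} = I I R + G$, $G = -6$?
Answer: $-4472$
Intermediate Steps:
$m{\left(I,R \right)} = -6 + R I^{2}$ ($m{\left(I,R \right)} = I I R - 6 = I^{2} R - 6 = R I^{2} - 6 = -6 + R I^{2}$)
$\left(-13\right) \left(-4\right) m{\left(-4,-5 \right)} = \left(-13\right) \left(-4\right) \left(-6 - 5 \left(-4\right)^{2}\right) = 52 \left(-6 - 80\right) = 52 \left(-86\right) = -4472$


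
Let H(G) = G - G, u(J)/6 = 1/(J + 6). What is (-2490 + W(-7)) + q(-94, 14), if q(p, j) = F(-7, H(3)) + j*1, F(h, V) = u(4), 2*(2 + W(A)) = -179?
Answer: -25669/10 ≈ -2566.9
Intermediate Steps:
W(A) = -183/2 (W(A) = -2 + (½)*(-179) = -2 - 179/2 = -183/2)
u(J) = 6/(6 + J) (u(J) = 6/(J + 6) = 6/(6 + J))
H(G) = 0
F(h, V) = ⅗ (F(h, V) = 6/(6 + 4) = 6/10 = 6*(⅒) = ⅗)
q(p, j) = ⅗ + j (q(p, j) = ⅗ + j*1 = ⅗ + j)
(-2490 + W(-7)) + q(-94, 14) = (-2490 - 183/2) + (⅗ + 14) = -5163/2 + 73/5 = -25669/10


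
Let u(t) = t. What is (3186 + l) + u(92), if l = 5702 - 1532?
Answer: 7448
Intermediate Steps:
l = 4170
(3186 + l) + u(92) = (3186 + 4170) + 92 = 7356 + 92 = 7448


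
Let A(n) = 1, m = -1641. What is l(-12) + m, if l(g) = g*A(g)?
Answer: -1653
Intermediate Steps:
l(g) = g (l(g) = g*1 = g)
l(-12) + m = -12 - 1641 = -1653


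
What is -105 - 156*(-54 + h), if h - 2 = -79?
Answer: 20331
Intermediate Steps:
h = -77 (h = 2 - 79 = -77)
-105 - 156*(-54 + h) = -105 - 156*(-54 - 77) = -105 - 156*(-131) = -105 + 20436 = 20331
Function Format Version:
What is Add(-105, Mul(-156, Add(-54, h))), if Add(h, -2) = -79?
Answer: 20331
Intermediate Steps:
h = -77 (h = Add(2, -79) = -77)
Add(-105, Mul(-156, Add(-54, h))) = Add(-105, Mul(-156, Add(-54, -77))) = Add(-105, Mul(-156, -131)) = Add(-105, 20436) = 20331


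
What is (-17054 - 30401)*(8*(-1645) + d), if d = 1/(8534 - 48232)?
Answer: 24791710691855/39698 ≈ 6.2451e+8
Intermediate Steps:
d = -1/39698 (d = 1/(-39698) = -1/39698 ≈ -2.5190e-5)
(-17054 - 30401)*(8*(-1645) + d) = (-17054 - 30401)*(8*(-1645) - 1/39698) = -47455*(-13160 - 1/39698) = -47455*(-522425681/39698) = 24791710691855/39698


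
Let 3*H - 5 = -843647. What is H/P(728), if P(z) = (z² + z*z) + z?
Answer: -140607/530348 ≈ -0.26512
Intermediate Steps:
P(z) = z + 2*z² (P(z) = (z² + z²) + z = 2*z² + z = z + 2*z²)
H = -281214 (H = 5/3 + (⅓)*(-843647) = 5/3 - 843647/3 = -281214)
H/P(728) = -281214*1/(728*(1 + 2*728)) = -281214*1/(728*(1 + 1456)) = -281214/(728*1457) = -281214/1060696 = -281214*1/1060696 = -140607/530348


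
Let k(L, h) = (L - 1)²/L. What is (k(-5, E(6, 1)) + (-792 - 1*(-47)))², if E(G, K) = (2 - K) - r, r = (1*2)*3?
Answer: 14145121/25 ≈ 5.6581e+5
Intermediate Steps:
r = 6 (r = 2*3 = 6)
E(G, K) = -4 - K (E(G, K) = (2 - K) - 1*6 = (2 - K) - 6 = -4 - K)
k(L, h) = (-1 + L)²/L
(k(-5, E(6, 1)) + (-792 - 1*(-47)))² = ((-1 - 5)²/(-5) + (-792 - 1*(-47)))² = (-⅕*(-6)² + (-792 + 47))² = (-⅕*36 - 745)² = (-36/5 - 745)² = (-3761/5)² = 14145121/25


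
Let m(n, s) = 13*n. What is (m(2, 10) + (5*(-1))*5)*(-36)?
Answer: -36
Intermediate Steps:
(m(2, 10) + (5*(-1))*5)*(-36) = (13*2 + (5*(-1))*5)*(-36) = (26 - 5*5)*(-36) = (26 - 25)*(-36) = 1*(-36) = -36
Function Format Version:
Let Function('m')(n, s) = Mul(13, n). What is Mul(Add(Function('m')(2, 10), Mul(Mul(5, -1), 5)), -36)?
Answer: -36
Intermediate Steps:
Mul(Add(Function('m')(2, 10), Mul(Mul(5, -1), 5)), -36) = Mul(Add(Mul(13, 2), Mul(Mul(5, -1), 5)), -36) = Mul(Add(26, Mul(-5, 5)), -36) = Mul(Add(26, -25), -36) = Mul(1, -36) = -36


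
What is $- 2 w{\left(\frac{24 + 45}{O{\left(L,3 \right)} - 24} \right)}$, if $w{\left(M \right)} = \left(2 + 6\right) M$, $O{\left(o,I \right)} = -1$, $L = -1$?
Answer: $\frac{1104}{25} \approx 44.16$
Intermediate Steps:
$w{\left(M \right)} = 8 M$
$- 2 w{\left(\frac{24 + 45}{O{\left(L,3 \right)} - 24} \right)} = - 2 \cdot 8 \frac{24 + 45}{-1 - 24} = - 2 \cdot 8 \frac{69}{-25} = - 2 \cdot 8 \cdot 69 \left(- \frac{1}{25}\right) = - 2 \cdot 8 \left(- \frac{69}{25}\right) = \left(-2\right) \left(- \frac{552}{25}\right) = \frac{1104}{25}$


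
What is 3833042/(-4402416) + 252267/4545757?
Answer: -8156746612861/10006156674456 ≈ -0.81517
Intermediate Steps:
3833042/(-4402416) + 252267/4545757 = 3833042*(-1/4402416) + 252267*(1/4545757) = -1916521/2201208 + 252267/4545757 = -8156746612861/10006156674456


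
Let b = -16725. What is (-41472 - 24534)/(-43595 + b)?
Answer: 33003/30160 ≈ 1.0943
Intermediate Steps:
(-41472 - 24534)/(-43595 + b) = (-41472 - 24534)/(-43595 - 16725) = -66006/(-60320) = -66006*(-1/60320) = 33003/30160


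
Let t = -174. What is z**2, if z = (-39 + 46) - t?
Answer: 32761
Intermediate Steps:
z = 181 (z = (-39 + 46) - 1*(-174) = 7 + 174 = 181)
z**2 = 181**2 = 32761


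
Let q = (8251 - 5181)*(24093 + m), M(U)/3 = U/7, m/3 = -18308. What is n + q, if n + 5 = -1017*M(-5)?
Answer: -662542970/7 ≈ -9.4649e+7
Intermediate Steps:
m = -54924 (m = 3*(-18308) = -54924)
M(U) = 3*U/7 (M(U) = 3*(U/7) = 3*U/7)
q = -94651170 (q = (8251 - 5181)*(24093 - 54924) = 3070*(-30831) = -94651170)
n = 15220/7 (n = -5 - 3051*(-5)/7 = -5 - 1017*(-15/7) = -5 + 15255/7 = 15220/7 ≈ 2174.3)
n + q = 15220/7 - 94651170 = -662542970/7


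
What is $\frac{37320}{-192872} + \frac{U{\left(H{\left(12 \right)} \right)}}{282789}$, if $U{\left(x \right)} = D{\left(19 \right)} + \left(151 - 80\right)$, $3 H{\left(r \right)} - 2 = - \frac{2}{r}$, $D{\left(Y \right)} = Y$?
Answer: $- \frac{146337875}{757528889} \approx -0.19318$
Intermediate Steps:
$H{\left(r \right)} = \frac{2}{3} - \frac{2}{3 r}$ ($H{\left(r \right)} = \frac{2}{3} + \frac{\left(-2\right) \frac{1}{r}}{3} = \frac{2}{3} - \frac{2}{3 r}$)
$U{\left(x \right)} = 90$ ($U{\left(x \right)} = 19 + \left(151 - 80\right) = 19 + 71 = 90$)
$\frac{37320}{-192872} + \frac{U{\left(H{\left(12 \right)} \right)}}{282789} = \frac{37320}{-192872} + \frac{90}{282789} = 37320 \left(- \frac{1}{192872}\right) + 90 \cdot \frac{1}{282789} = - \frac{4665}{24109} + \frac{10}{31421} = - \frac{146337875}{757528889}$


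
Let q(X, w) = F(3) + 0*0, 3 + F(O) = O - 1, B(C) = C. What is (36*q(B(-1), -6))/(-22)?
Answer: 18/11 ≈ 1.6364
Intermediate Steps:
F(O) = -4 + O (F(O) = -3 + (O - 1) = -3 + (-1 + O) = -4 + O)
q(X, w) = -1 (q(X, w) = (-4 + 3) + 0*0 = -1 + 0 = -1)
(36*q(B(-1), -6))/(-22) = (36*(-1))/(-22) = -36*(-1/22) = 18/11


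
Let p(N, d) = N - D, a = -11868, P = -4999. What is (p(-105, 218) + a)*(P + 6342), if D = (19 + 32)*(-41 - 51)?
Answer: -9778383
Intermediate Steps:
D = -4692 (D = 51*(-92) = -4692)
p(N, d) = 4692 + N (p(N, d) = N - 1*(-4692) = N + 4692 = 4692 + N)
(p(-105, 218) + a)*(P + 6342) = ((4692 - 105) - 11868)*(-4999 + 6342) = (4587 - 11868)*1343 = -7281*1343 = -9778383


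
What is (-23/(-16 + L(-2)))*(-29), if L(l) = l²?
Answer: -667/12 ≈ -55.583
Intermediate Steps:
(-23/(-16 + L(-2)))*(-29) = (-23/(-16 + (-2)²))*(-29) = (-23/(-16 + 4))*(-29) = (-23/(-12))*(-29) = -1/12*(-23)*(-29) = (23/12)*(-29) = -667/12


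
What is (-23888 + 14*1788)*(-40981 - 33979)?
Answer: -85754240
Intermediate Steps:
(-23888 + 14*1788)*(-40981 - 33979) = (-23888 + 25032)*(-74960) = 1144*(-74960) = -85754240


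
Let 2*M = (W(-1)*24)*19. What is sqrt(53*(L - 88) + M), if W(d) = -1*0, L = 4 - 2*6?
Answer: 4*I*sqrt(318) ≈ 71.33*I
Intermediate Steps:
L = -8 (L = 4 - 12 = -8)
W(d) = 0
M = 0 (M = ((0*24)*19)/2 = (0*19)/2 = (1/2)*0 = 0)
sqrt(53*(L - 88) + M) = sqrt(53*(-8 - 88) + 0) = sqrt(53*(-96) + 0) = sqrt(-5088 + 0) = sqrt(-5088) = 4*I*sqrt(318)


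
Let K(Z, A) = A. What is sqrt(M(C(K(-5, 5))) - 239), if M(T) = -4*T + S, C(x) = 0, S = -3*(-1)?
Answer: 2*I*sqrt(59) ≈ 15.362*I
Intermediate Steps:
S = 3
M(T) = 3 - 4*T (M(T) = -4*T + 3 = 3 - 4*T)
sqrt(M(C(K(-5, 5))) - 239) = sqrt((3 - 4*0) - 239) = sqrt((3 + 0) - 239) = sqrt(3 - 239) = sqrt(-236) = 2*I*sqrt(59)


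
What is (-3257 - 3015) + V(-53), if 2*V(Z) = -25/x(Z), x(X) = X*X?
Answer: -35236121/5618 ≈ -6272.0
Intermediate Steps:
x(X) = X**2
V(Z) = -25/(2*Z**2) (V(Z) = (-25/Z**2)/2 = -25/(2*Z**2))
(-3257 - 3015) + V(-53) = (-3257 - 3015) - 25/2/(-53)**2 = -6272 - 25/2*1/2809 = -6272 - 25/5618 = -35236121/5618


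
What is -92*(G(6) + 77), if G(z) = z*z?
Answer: -10396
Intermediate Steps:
G(z) = z²
-92*(G(6) + 77) = -92*(6² + 77) = -92*(36 + 77) = -92*113 = -10396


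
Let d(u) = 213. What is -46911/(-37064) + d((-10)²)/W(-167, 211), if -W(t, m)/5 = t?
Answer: 47065317/30948440 ≈ 1.5208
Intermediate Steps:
W(t, m) = -5*t
-46911/(-37064) + d((-10)²)/W(-167, 211) = -46911/(-37064) + 213/((-5*(-167))) = -46911*(-1/37064) + 213/835 = 46911/37064 + 213*(1/835) = 46911/37064 + 213/835 = 47065317/30948440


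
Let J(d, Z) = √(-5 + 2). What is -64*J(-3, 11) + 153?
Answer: 153 - 64*I*√3 ≈ 153.0 - 110.85*I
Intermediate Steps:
J(d, Z) = I*√3 (J(d, Z) = √(-3) = I*√3)
-64*J(-3, 11) + 153 = -64*I*√3 + 153 = 153 - 64*I*√3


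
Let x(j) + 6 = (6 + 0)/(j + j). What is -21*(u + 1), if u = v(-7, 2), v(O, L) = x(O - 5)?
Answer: 441/4 ≈ 110.25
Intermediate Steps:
x(j) = -6 + 3/j (x(j) = -6 + (6 + 0)/(j + j) = -6 + 6/((2*j)) = -6 + 6*(1/(2*j)) = -6 + 3/j)
v(O, L) = -6 + 3/(-5 + O) (v(O, L) = -6 + 3/(O - 5) = -6 + 3/(-5 + O))
u = -25/4 (u = 3*(11 - 2*(-7))/(-5 - 7) = 3*(11 + 14)/(-12) = 3*(-1/12)*25 = -25/4 ≈ -6.2500)
-21*(u + 1) = -21*(-25/4 + 1) = -21*(-21/4) = 441/4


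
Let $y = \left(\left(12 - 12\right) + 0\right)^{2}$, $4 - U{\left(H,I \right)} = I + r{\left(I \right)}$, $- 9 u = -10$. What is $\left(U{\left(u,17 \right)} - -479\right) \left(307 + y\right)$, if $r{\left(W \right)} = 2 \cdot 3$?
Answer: $141220$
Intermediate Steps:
$u = \frac{10}{9}$ ($u = \left(- \frac{1}{9}\right) \left(-10\right) = \frac{10}{9} \approx 1.1111$)
$r{\left(W \right)} = 6$
$U{\left(H,I \right)} = -2 - I$ ($U{\left(H,I \right)} = 4 - \left(I + 6\right) = 4 - \left(6 + I\right) = -2 - I$)
$y = 0$ ($y = \left(0 + 0\right)^{2} = 0^{2} = 0$)
$\left(U{\left(u,17 \right)} - -479\right) \left(307 + y\right) = \left(\left(-2 - 17\right) - -479\right) \left(307 + 0\right) = \left(\left(-2 - 17\right) + 479\right) 307 = \left(-19 + 479\right) 307 = 460 \cdot 307 = 141220$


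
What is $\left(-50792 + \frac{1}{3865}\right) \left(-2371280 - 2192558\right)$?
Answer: $\frac{895931962161202}{3865} \approx 2.3181 \cdot 10^{11}$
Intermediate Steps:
$\left(-50792 + \frac{1}{3865}\right) \left(-2371280 - 2192558\right) = \left(-50792 + \frac{1}{3865}\right) \left(-4563838\right) = \left(- \frac{196311079}{3865}\right) \left(-4563838\right) = \frac{895931962161202}{3865}$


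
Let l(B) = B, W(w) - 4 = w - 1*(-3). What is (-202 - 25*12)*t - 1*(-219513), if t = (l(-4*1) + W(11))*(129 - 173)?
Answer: 528745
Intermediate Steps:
W(w) = 7 + w (W(w) = 4 + (w - 1*(-3)) = 4 + (w + 3) = 4 + (3 + w) = 7 + w)
t = -616 (t = (-4*1 + (7 + 11))*(129 - 173) = (-4 + 18)*(-44) = 14*(-44) = -616)
(-202 - 25*12)*t - 1*(-219513) = (-202 - 25*12)*(-616) - 1*(-219513) = (-202 - 300)*(-616) + 219513 = -502*(-616) + 219513 = 309232 + 219513 = 528745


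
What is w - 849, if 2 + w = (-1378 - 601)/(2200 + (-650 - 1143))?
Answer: -348336/407 ≈ -855.86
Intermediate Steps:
w = -2793/407 (w = -2 + (-1378 - 601)/(2200 + (-650 - 1143)) = -2 - 1979/(2200 - 1793) = -2 - 1979/407 = -2793/407 ≈ -6.8624)
w - 849 = -2793/407 - 849 = -348336/407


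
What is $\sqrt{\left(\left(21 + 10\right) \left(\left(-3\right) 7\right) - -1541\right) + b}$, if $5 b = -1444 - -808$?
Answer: $\frac{\sqrt{19070}}{5} \approx 27.619$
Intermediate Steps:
$b = - \frac{636}{5}$ ($b = \frac{-1444 - -808}{5} = \frac{-1444 + 808}{5} = \frac{1}{5} \left(-636\right) = - \frac{636}{5} \approx -127.2$)
$\sqrt{\left(\left(21 + 10\right) \left(\left(-3\right) 7\right) - -1541\right) + b} = \sqrt{\left(\left(21 + 10\right) \left(\left(-3\right) 7\right) - -1541\right) - \frac{636}{5}} = \sqrt{\left(31 \left(-21\right) + 1541\right) - \frac{636}{5}} = \sqrt{\left(-651 + 1541\right) - \frac{636}{5}} = \sqrt{890 - \frac{636}{5}} = \sqrt{\frac{3814}{5}} = \frac{\sqrt{19070}}{5}$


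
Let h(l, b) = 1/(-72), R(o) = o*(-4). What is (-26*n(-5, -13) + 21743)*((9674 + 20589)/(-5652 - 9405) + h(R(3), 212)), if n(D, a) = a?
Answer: -1794279979/40152 ≈ -44687.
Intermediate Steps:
R(o) = -4*o
h(l, b) = -1/72
(-26*n(-5, -13) + 21743)*((9674 + 20589)/(-5652 - 9405) + h(R(3), 212)) = (-26*(-13) + 21743)*((9674 + 20589)/(-5652 - 9405) - 1/72) = (338 + 21743)*(30263/(-15057) - 1/72) = 22081*(30263*(-1/15057) - 1/72) = 22081*(-30263/15057 - 1/72) = 22081*(-81259/40152) = -1794279979/40152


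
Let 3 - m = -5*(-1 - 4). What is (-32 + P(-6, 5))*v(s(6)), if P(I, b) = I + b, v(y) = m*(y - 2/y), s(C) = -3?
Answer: -1694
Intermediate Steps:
m = -22 (m = 3 - (-5)*(-1 - 4) = 3 - (-5)*(-5) = 3 - 1*25 = 3 - 25 = -22)
v(y) = -22*y + 44/y (v(y) = -22*(y - 2/y) = -22*y + 44/y)
(-32 + P(-6, 5))*v(s(6)) = (-32 + (-6 + 5))*(-22*(-3) + 44/(-3)) = (-32 - 1)*(66 + 44*(-1/3)) = -33*(66 - 44/3) = -33*154/3 = -1694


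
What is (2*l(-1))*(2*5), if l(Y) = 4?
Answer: 80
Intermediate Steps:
(2*l(-1))*(2*5) = (2*4)*(2*5) = 8*10 = 80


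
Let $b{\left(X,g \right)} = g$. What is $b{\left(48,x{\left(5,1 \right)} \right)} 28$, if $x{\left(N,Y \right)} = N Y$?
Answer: $140$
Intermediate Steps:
$b{\left(48,x{\left(5,1 \right)} \right)} 28 = 5 \cdot 1 \cdot 28 = 5 \cdot 28 = 140$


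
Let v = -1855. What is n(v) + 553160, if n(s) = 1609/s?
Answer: 1026110191/1855 ≈ 5.5316e+5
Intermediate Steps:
n(v) + 553160 = 1609/(-1855) + 553160 = 1609*(-1/1855) + 553160 = -1609/1855 + 553160 = 1026110191/1855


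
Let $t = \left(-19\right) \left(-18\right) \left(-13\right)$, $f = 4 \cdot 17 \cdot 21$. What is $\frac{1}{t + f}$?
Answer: $- \frac{1}{3018} \approx -0.00033135$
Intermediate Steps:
$f = 1428$ ($f = 68 \cdot 21 = 1428$)
$t = -4446$ ($t = 342 \left(-13\right) = -4446$)
$\frac{1}{t + f} = \frac{1}{-4446 + 1428} = \frac{1}{-3018} = - \frac{1}{3018}$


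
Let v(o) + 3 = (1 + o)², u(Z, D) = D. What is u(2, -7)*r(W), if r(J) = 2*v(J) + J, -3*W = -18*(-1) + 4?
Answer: -4214/9 ≈ -468.22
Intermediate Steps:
v(o) = -3 + (1 + o)²
W = -22/3 (W = -(-18*(-1) + 4)/3 = -(-3*(-6) + 4)/3 = -(18 + 4)/3 = -⅓*22 = -22/3 ≈ -7.3333)
r(J) = -6 + J + 2*(1 + J)² (r(J) = 2*(-3 + (1 + J)²) + J = (-6 + 2*(1 + J)²) + J = -6 + J + 2*(1 + J)²)
u(2, -7)*r(W) = -7*(-6 - 22/3 + 2*(1 - 22/3)²) = -7*(-6 - 22/3 + 2*(-19/3)²) = -7*(-6 - 22/3 + 2*(361/9)) = -7*(-6 - 22/3 + 722/9) = -7*602/9 = -4214/9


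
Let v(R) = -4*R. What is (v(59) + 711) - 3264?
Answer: -2789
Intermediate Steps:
(v(59) + 711) - 3264 = (-4*59 + 711) - 3264 = (-236 + 711) - 3264 = 475 - 3264 = -2789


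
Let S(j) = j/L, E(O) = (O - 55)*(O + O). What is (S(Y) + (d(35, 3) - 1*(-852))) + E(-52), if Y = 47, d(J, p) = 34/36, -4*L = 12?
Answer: 215375/18 ≈ 11965.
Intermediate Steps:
L = -3 (L = -¼*12 = -3)
E(O) = 2*O*(-55 + O) (E(O) = (-55 + O)*(2*O) = 2*O*(-55 + O))
d(J, p) = 17/18 (d(J, p) = 34*(1/36) = 17/18)
S(j) = -j/3 (S(j) = j/(-3) = j*(-⅓) = -j/3)
(S(Y) + (d(35, 3) - 1*(-852))) + E(-52) = (-⅓*47 + (17/18 - 1*(-852))) + 2*(-52)*(-55 - 52) = (-47/3 + (17/18 + 852)) + 2*(-52)*(-107) = (-47/3 + 15353/18) + 11128 = 15071/18 + 11128 = 215375/18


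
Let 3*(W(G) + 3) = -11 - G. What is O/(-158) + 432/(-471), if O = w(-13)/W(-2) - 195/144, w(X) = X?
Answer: -366073/396896 ≈ -0.92234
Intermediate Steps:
W(G) = -20/3 - G/3 (W(G) = -3 + (-11 - G)/3 = -3 + (-11/3 - G/3) = -20/3 - G/3)
O = 13/16 (O = -13/(-20/3 - 1/3*(-2)) - 195/144 = -13/(-20/3 + 2/3) - 195*1/144 = -13/(-6) - 65/48 = -13*(-1/6) - 65/48 = 13/6 - 65/48 = 13/16 ≈ 0.81250)
O/(-158) + 432/(-471) = (13/16)/(-158) + 432/(-471) = (13/16)*(-1/158) + 432*(-1/471) = -13/2528 - 144/157 = -366073/396896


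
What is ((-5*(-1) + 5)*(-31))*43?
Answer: -13330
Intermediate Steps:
((-5*(-1) + 5)*(-31))*43 = ((5 + 5)*(-31))*43 = (10*(-31))*43 = -310*43 = -13330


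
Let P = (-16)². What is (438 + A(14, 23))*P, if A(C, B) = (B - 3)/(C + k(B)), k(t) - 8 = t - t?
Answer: 1235968/11 ≈ 1.1236e+5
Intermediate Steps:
k(t) = 8 (k(t) = 8 + (t - t) = 8 + 0 = 8)
P = 256
A(C, B) = (-3 + B)/(8 + C) (A(C, B) = (B - 3)/(C + 8) = (-3 + B)/(8 + C))
(438 + A(14, 23))*P = (438 + (-3 + 23)/(8 + 14))*256 = (438 + 20/22)*256 = (438 + (1/22)*20)*256 = (438 + 10/11)*256 = (4828/11)*256 = 1235968/11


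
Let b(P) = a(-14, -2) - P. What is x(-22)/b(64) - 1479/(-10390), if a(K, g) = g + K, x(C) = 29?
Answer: -18299/83120 ≈ -0.22015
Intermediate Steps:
a(K, g) = K + g
b(P) = -16 - P (b(P) = (-14 - 2) - P = -16 - P)
x(-22)/b(64) - 1479/(-10390) = 29/(-16 - 1*64) - 1479/(-10390) = 29/(-16 - 64) - 1479*(-1/10390) = 29/(-80) + 1479/10390 = 29*(-1/80) + 1479/10390 = -29/80 + 1479/10390 = -18299/83120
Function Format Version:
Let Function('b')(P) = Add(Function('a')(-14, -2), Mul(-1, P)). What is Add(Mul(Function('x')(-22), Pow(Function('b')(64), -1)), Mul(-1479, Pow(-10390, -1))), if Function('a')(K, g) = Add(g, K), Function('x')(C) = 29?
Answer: Rational(-18299, 83120) ≈ -0.22015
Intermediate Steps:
Function('a')(K, g) = Add(K, g)
Function('b')(P) = Add(-16, Mul(-1, P)) (Function('b')(P) = Add(Add(-14, -2), Mul(-1, P)) = Add(-16, Mul(-1, P)))
Add(Mul(Function('x')(-22), Pow(Function('b')(64), -1)), Mul(-1479, Pow(-10390, -1))) = Add(Mul(29, Pow(Add(-16, Mul(-1, 64)), -1)), Mul(-1479, Pow(-10390, -1))) = Add(Mul(29, Pow(Add(-16, -64), -1)), Mul(-1479, Rational(-1, 10390))) = Add(Mul(29, Pow(-80, -1)), Rational(1479, 10390)) = Add(Mul(29, Rational(-1, 80)), Rational(1479, 10390)) = Add(Rational(-29, 80), Rational(1479, 10390)) = Rational(-18299, 83120)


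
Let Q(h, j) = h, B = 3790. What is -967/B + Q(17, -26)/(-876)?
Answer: -455761/1660020 ≈ -0.27455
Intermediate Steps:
-967/B + Q(17, -26)/(-876) = -967/3790 + 17/(-876) = -967*1/3790 + 17*(-1/876) = -967/3790 - 17/876 = -455761/1660020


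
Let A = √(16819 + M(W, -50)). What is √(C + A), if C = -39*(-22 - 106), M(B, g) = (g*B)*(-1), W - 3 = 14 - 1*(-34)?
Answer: √(4992 + √19369) ≈ 71.632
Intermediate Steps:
W = 51 (W = 3 + (14 - 1*(-34)) = 3 + (14 + 34) = 3 + 48 = 51)
M(B, g) = -B*g (M(B, g) = (B*g)*(-1) = -B*g)
A = √19369 (A = √(16819 - 1*51*(-50)) = √(16819 + 2550) = √19369 ≈ 139.17)
C = 4992 (C = -39*(-128) = 4992)
√(C + A) = √(4992 + √19369)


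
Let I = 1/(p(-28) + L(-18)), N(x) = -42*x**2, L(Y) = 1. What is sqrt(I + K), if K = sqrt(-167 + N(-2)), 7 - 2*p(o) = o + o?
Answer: sqrt(130 + 4225*I*sqrt(335))/65 ≈ 3.0277 + 3.0226*I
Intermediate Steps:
p(o) = 7/2 - o (p(o) = 7/2 - (o + o)/2 = 7/2 - o)
K = I*sqrt(335) (K = sqrt(-167 - 42*(-2)**2) = sqrt(-167 - 42*4) = sqrt(-167 - 168) = sqrt(-335) = I*sqrt(335) ≈ 18.303*I)
I = 2/65 (I = 1/((7/2 - 1*(-28)) + 1) = 1/((7/2 + 28) + 1) = 1/(63/2 + 1) = 1/(65/2) = 2/65 ≈ 0.030769)
sqrt(I + K) = sqrt(2/65 + I*sqrt(335))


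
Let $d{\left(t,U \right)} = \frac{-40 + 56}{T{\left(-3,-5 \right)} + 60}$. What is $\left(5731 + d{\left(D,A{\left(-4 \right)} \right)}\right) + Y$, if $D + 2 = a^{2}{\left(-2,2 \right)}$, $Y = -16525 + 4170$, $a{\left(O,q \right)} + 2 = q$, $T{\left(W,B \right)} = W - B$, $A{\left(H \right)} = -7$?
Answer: $- \frac{205336}{31} \approx -6623.7$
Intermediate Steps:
$a{\left(O,q \right)} = -2 + q$
$Y = -12355$
$D = -2$ ($D = -2 + \left(-2 + 2\right)^{2} = -2 + 0^{2} = -2 + 0 = -2$)
$d{\left(t,U \right)} = \frac{8}{31}$ ($d{\left(t,U \right)} = \frac{-40 + 56}{\left(-3 - -5\right) + 60} = \frac{16}{\left(-3 + 5\right) + 60} = \frac{16}{2 + 60} = \frac{16}{62} = 16 \cdot \frac{1}{62} = \frac{8}{31}$)
$\left(5731 + d{\left(D,A{\left(-4 \right)} \right)}\right) + Y = \left(5731 + \frac{8}{31}\right) - 12355 = \frac{177669}{31} - 12355 = - \frac{205336}{31}$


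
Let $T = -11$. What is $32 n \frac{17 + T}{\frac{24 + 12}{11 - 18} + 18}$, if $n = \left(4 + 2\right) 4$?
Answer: $\frac{1792}{5} \approx 358.4$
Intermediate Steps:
$n = 24$ ($n = 6 \cdot 4 = 24$)
$32 n \frac{17 + T}{\frac{24 + 12}{11 - 18} + 18} = 32 \cdot 24 \frac{17 - 11}{\frac{24 + 12}{11 - 18} + 18} = 768 \frac{6}{\frac{36}{-7} + 18} = 768 \frac{6}{36 \left(- \frac{1}{7}\right) + 18} = 768 \frac{6}{- \frac{36}{7} + 18} = 768 \frac{6}{\frac{90}{7}} = 768 \cdot 6 \cdot \frac{7}{90} = 768 \cdot \frac{7}{15} = \frac{1792}{5}$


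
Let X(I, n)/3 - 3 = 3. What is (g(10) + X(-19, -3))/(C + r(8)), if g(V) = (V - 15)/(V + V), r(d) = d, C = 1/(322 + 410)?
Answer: 12993/5857 ≈ 2.2184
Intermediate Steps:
X(I, n) = 18 (X(I, n) = 9 + 3*3 = 9 + 9 = 18)
C = 1/732 ≈ 0.0013661
g(V) = (-15 + V)/(2*V) (g(V) = (-15 + V)/((2*V)) = (-15 + V)*(1/(2*V)) = (-15 + V)/(2*V))
(g(10) + X(-19, -3))/(C + r(8)) = ((1/2)*(-15 + 10)/10 + 18)/(1/732 + 8) = ((1/2)*(1/10)*(-5) + 18)/(5857/732) = (-1/4 + 18)*(732/5857) = (71/4)*(732/5857) = 12993/5857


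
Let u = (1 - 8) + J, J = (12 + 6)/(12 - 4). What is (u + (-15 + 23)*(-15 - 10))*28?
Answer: -5733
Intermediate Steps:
J = 9/4 (J = 18/8 = 18*(⅛) = 9/4 ≈ 2.2500)
u = -19/4 (u = (1 - 8) + 9/4 = -7 + 9/4 = -19/4 ≈ -4.7500)
(u + (-15 + 23)*(-15 - 10))*28 = (-19/4 + (-15 + 23)*(-15 - 10))*28 = (-19/4 + 8*(-25))*28 = (-19/4 - 200)*28 = -819/4*28 = -5733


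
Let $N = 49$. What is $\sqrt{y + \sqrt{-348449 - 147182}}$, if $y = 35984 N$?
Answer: $\sqrt{1763216 + i \sqrt{495631}} \approx 1327.9 + 0.265 i$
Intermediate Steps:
$y = 1763216$ ($y = 35984 \cdot 49 = 1763216$)
$\sqrt{y + \sqrt{-348449 - 147182}} = \sqrt{1763216 + \sqrt{-348449 - 147182}} = \sqrt{1763216 + \sqrt{-495631}} = \sqrt{1763216 + i \sqrt{495631}}$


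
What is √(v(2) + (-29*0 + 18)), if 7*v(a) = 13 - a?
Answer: √959/7 ≈ 4.4240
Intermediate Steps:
v(a) = 13/7 - a/7 (v(a) = (13 - a)/7 = 13/7 - a/7)
√(v(2) + (-29*0 + 18)) = √((13/7 - ⅐*2) + (-29*0 + 18)) = √((13/7 - 2/7) + (0 + 18)) = √(11/7 + 18) = √(137/7) = √959/7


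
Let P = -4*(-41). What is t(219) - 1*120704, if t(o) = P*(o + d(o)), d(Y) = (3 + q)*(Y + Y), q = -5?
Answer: -228452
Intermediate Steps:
d(Y) = -4*Y (d(Y) = (3 - 5)*(Y + Y) = -4*Y)
P = 164
t(o) = -492*o (t(o) = 164*(o - 4*o) = 164*(-3*o) = -492*o)
t(219) - 1*120704 = -492*219 - 1*120704 = -107748 - 120704 = -228452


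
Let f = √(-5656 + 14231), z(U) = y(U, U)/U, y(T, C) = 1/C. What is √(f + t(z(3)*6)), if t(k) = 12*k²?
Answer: √(48 + 315*√7)/3 ≈ 9.8962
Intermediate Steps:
z(U) = U⁻² (z(U) = 1/(U*U) = U⁻²)
f = 35*√7 (f = √8575 = 35*√7 ≈ 92.601)
√(f + t(z(3)*6)) = √(35*√7 + 12*(6/3²)²) = √(35*√7 + 12*((⅑)*6)²) = √(35*√7 + 12*(⅔)²) = √(35*√7 + 12*(4/9)) = √(35*√7 + 16/3) = √(16/3 + 35*√7)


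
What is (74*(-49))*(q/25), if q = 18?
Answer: -65268/25 ≈ -2610.7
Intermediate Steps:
(74*(-49))*(q/25) = (74*(-49))*(18/25) = -65268/25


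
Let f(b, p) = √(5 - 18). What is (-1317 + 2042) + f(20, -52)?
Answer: 725 + I*√13 ≈ 725.0 + 3.6056*I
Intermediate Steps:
f(b, p) = I*√13 (f(b, p) = √(-13) = I*√13)
(-1317 + 2042) + f(20, -52) = (-1317 + 2042) + I*√13 = 725 + I*√13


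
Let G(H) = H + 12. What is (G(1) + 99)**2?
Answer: 12544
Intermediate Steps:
G(H) = 12 + H
(G(1) + 99)**2 = ((12 + 1) + 99)**2 = (13 + 99)**2 = 112**2 = 12544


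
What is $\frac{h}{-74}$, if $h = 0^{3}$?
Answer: $0$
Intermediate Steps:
$h = 0$
$\frac{h}{-74} = \frac{0}{-74} = 0 \left(- \frac{1}{74}\right) = 0$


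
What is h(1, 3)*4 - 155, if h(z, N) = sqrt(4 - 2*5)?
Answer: -155 + 4*I*sqrt(6) ≈ -155.0 + 9.798*I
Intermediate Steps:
h(z, N) = I*sqrt(6) (h(z, N) = sqrt(4 - 10) = sqrt(-6) = I*sqrt(6))
h(1, 3)*4 - 155 = (I*sqrt(6))*4 - 155 = 4*I*sqrt(6) - 155 = -155 + 4*I*sqrt(6)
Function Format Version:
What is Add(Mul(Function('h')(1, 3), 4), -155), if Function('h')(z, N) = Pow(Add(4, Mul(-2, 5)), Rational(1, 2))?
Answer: Add(-155, Mul(4, I, Pow(6, Rational(1, 2)))) ≈ Add(-155.00, Mul(9.7980, I))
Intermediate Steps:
Function('h')(z, N) = Mul(I, Pow(6, Rational(1, 2))) (Function('h')(z, N) = Pow(Add(4, -10), Rational(1, 2)) = Pow(-6, Rational(1, 2)) = Mul(I, Pow(6, Rational(1, 2))))
Add(Mul(Function('h')(1, 3), 4), -155) = Add(Mul(Mul(I, Pow(6, Rational(1, 2))), 4), -155) = Add(Mul(4, I, Pow(6, Rational(1, 2))), -155) = Add(-155, Mul(4, I, Pow(6, Rational(1, 2))))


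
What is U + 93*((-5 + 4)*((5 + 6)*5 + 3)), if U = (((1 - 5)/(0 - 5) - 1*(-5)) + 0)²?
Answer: -134009/25 ≈ -5360.4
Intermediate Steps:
U = 841/25 (U = ((-4/(-5) + 5) + 0)² = ((-4*(-⅕) + 5) + 0)² = ((⅘ + 5) + 0)² = (29/5 + 0)² = (29/5)² = 841/25 ≈ 33.640)
U + 93*((-5 + 4)*((5 + 6)*5 + 3)) = 841/25 + 93*((-5 + 4)*((5 + 6)*5 + 3)) = 841/25 + 93*(-(11*5 + 3)) = 841/25 + 93*(-(55 + 3)) = 841/25 + 93*(-1*58) = 841/25 + 93*(-58) = 841/25 - 5394 = -134009/25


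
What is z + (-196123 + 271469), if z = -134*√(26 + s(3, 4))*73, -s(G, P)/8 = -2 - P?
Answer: 75346 - 9782*√74 ≈ -8801.9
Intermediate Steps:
s(G, P) = 16 + 8*P (s(G, P) = -8*(-2 - P) = 16 + 8*P)
z = -9782*√74 (z = -134*√(26 + (16 + 8*4))*73 = -134*√(26 + (16 + 32))*73 = -134*√(26 + 48)*73 = -134*√74*73 = -9782*√74 ≈ -84148.)
z + (-196123 + 271469) = -9782*√74 + (-196123 + 271469) = -9782*√74 + 75346 = 75346 - 9782*√74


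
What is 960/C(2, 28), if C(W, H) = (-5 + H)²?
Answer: 960/529 ≈ 1.8147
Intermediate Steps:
960/C(2, 28) = 960/((-5 + 28)²) = 960/(23²) = 960/529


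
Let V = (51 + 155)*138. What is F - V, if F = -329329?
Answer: -357757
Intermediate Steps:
V = 28428 (V = 206*138 = 28428)
F - V = -329329 - 1*28428 = -329329 - 28428 = -357757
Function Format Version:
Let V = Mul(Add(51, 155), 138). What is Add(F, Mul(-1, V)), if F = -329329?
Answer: -357757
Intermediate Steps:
V = 28428 (V = Mul(206, 138) = 28428)
Add(F, Mul(-1, V)) = Add(-329329, Mul(-1, 28428)) = Add(-329329, -28428) = -357757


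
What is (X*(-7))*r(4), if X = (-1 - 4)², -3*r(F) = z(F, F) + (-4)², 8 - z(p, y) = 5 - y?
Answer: 4025/3 ≈ 1341.7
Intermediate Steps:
z(p, y) = 3 + y (z(p, y) = 8 - (5 - y) = 8 + (-5 + y) = 3 + y)
r(F) = -19/3 - F/3 (r(F) = -((3 + F) + (-4)²)/3 = -((3 + F) + 16)/3 = -(19 + F)/3 = -19/3 - F/3)
X = 25 (X = (-5)² = 25)
(X*(-7))*r(4) = (25*(-7))*(-19/3 - ⅓*4) = -175*(-19/3 - 4/3) = -175*(-23/3) = 4025/3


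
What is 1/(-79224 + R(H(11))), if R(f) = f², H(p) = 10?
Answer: -1/79124 ≈ -1.2638e-5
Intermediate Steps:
1/(-79224 + R(H(11))) = 1/(-79224 + 10²) = 1/(-79224 + 100) = 1/(-79124) = -1/79124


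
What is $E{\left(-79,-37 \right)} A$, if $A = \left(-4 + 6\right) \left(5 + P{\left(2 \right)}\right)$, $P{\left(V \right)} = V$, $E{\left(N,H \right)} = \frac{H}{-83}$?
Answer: $\frac{518}{83} \approx 6.241$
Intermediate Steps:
$E{\left(N,H \right)} = - \frac{H}{83}$ ($E{\left(N,H \right)} = H \left(- \frac{1}{83}\right) = - \frac{H}{83}$)
$A = 14$ ($A = \left(-4 + 6\right) \left(5 + 2\right) = 2 \cdot 7 = 14$)
$E{\left(-79,-37 \right)} A = \left(- \frac{1}{83}\right) \left(-37\right) 14 = \frac{37}{83} \cdot 14 = \frac{518}{83}$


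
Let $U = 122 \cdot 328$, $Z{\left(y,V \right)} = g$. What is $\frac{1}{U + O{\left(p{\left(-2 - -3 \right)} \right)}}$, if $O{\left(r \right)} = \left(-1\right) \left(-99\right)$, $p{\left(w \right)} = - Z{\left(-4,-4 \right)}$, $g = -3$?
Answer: $\frac{1}{40115} \approx 2.4928 \cdot 10^{-5}$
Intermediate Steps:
$Z{\left(y,V \right)} = -3$
$U = 40016$
$p{\left(w \right)} = 3$ ($p{\left(w \right)} = \left(-1\right) \left(-3\right) = 3$)
$O{\left(r \right)} = 99$
$\frac{1}{U + O{\left(p{\left(-2 - -3 \right)} \right)}} = \frac{1}{40016 + 99} = \frac{1}{40115}$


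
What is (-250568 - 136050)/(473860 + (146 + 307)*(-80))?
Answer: -193309/218810 ≈ -0.88346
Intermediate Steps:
(-250568 - 136050)/(473860 + (146 + 307)*(-80)) = -386618/(473860 + 453*(-80)) = -386618/(473860 - 36240) = -386618/437620 = -386618*1/437620 = -193309/218810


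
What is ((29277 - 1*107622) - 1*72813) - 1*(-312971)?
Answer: 161813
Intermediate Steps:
((29277 - 1*107622) - 1*72813) - 1*(-312971) = ((29277 - 107622) - 72813) + 312971 = (-78345 - 72813) + 312971 = -151158 + 312971 = 161813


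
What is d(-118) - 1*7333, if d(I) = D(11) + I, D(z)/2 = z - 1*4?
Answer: -7437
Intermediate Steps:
D(z) = -8 + 2*z (D(z) = 2*(z - 1*4) = 2*(z - 4) = 2*(-4 + z) = -8 + 2*z)
d(I) = 14 + I (d(I) = (-8 + 2*11) + I = (-8 + 22) + I = 14 + I)
d(-118) - 1*7333 = (14 - 118) - 1*7333 = -104 - 7333 = -7437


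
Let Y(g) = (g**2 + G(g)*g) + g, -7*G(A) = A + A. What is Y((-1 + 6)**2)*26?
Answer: 85800/7 ≈ 12257.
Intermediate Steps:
G(A) = -2*A/7 (G(A) = -(A + A)/7 = -2*A/7)
Y(g) = g + 5*g**2/7 (Y(g) = (g**2 + (-2*g/7)*g) + g = (g**2 - 2*g**2/7) + g = 5*g**2/7 + g = g + 5*g**2/7)
Y((-1 + 6)**2)*26 = ((-1 + 6)**2*(7 + 5*(-1 + 6)**2)/7)*26 = ((1/7)*5**2*(7 + 5*5**2))*26 = ((1/7)*25*(7 + 5*25))*26 = ((1/7)*25*(7 + 125))*26 = ((1/7)*25*132)*26 = (3300/7)*26 = 85800/7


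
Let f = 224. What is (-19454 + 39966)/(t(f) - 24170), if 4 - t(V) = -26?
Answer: -5128/6035 ≈ -0.84971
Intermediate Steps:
t(V) = 30 (t(V) = 4 - 1*(-26) = 4 + 26 = 30)
(-19454 + 39966)/(t(f) - 24170) = (-19454 + 39966)/(30 - 24170) = 20512/(-24140) = 20512*(-1/24140) = -5128/6035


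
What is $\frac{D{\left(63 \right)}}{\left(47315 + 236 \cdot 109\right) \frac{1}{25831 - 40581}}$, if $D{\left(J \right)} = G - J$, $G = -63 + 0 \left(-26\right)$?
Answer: $\frac{1858500}{73039} \approx 25.445$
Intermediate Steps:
$G = -63$ ($G = -63 + 0 = -63$)
$D{\left(J \right)} = -63 - J$
$\frac{D{\left(63 \right)}}{\left(47315 + 236 \cdot 109\right) \frac{1}{25831 - 40581}} = \frac{-63 - 63}{\left(47315 + 236 \cdot 109\right) \frac{1}{25831 - 40581}} = \frac{-63 - 63}{\left(47315 + 25724\right) \frac{1}{-14750}} = - \frac{126}{73039 \left(- \frac{1}{14750}\right)} = - \frac{126}{- \frac{73039}{14750}} = \left(-126\right) \left(- \frac{14750}{73039}\right) = \frac{1858500}{73039}$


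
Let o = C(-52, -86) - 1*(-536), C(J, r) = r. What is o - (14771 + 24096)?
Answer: -38417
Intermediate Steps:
o = 450 (o = -86 - 1*(-536) = -86 + 536 = 450)
o - (14771 + 24096) = 450 - (14771 + 24096) = 450 - 1*38867 = 450 - 38867 = -38417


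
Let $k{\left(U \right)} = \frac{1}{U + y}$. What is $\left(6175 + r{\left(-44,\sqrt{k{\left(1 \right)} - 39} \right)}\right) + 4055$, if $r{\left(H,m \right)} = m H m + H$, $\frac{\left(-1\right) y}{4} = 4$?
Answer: $\frac{178574}{15} \approx 11905.0$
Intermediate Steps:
$y = -16$ ($y = \left(-4\right) 4 = -16$)
$k{\left(U \right)} = \frac{1}{-16 + U}$ ($k{\left(U \right)} = \frac{1}{U - 16} = \frac{1}{-16 + U}$)
$r{\left(H,m \right)} = H + H m^{2}$ ($r{\left(H,m \right)} = H m m + H = H m^{2} + H = H + H m^{2}$)
$\left(6175 + r{\left(-44,\sqrt{k{\left(1 \right)} - 39} \right)}\right) + 4055 = \left(6175 - 44 \left(1 + \left(\sqrt{\frac{1}{-16 + 1} - 39}\right)^{2}\right)\right) + 4055 = \left(6175 - 44 \left(1 + \left(\sqrt{\frac{1}{-15} - 39}\right)^{2}\right)\right) + 4055 = \left(6175 - 44 \left(1 + \left(\sqrt{- \frac{1}{15} - 39}\right)^{2}\right)\right) + 4055 = \left(6175 - 44 \left(1 + \left(\sqrt{- \frac{586}{15}}\right)^{2}\right)\right) + 4055 = \left(6175 - 44 \left(1 + \left(\frac{i \sqrt{8790}}{15}\right)^{2}\right)\right) + 4055 = \left(6175 - 44 \left(1 - \frac{586}{15}\right)\right) + 4055 = \left(6175 - - \frac{25124}{15}\right) + 4055 = \left(6175 + \frac{25124}{15}\right) + 4055 = \frac{117749}{15} + 4055 = \frac{178574}{15}$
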